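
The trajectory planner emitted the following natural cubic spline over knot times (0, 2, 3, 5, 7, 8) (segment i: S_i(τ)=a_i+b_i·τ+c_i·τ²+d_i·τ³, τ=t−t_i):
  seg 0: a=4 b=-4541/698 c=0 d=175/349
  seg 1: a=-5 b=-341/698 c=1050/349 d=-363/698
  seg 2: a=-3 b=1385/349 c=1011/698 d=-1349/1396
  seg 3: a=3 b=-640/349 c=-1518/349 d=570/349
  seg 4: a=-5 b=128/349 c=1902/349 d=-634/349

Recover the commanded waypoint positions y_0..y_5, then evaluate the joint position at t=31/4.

y_0 = S_0(0) = a_0 = 4
y_1 = S_1(0) = a_1 = -5
y_2 = S_2(0) = a_2 = -3
y_3 = S_3(0) = a_3 = 3
y_4 = S_4(0) = a_4 = -5
y_5 = S_4(1) = -1
t_q=31/4 is in segment 4 (τ=3/4); S_4(τ)=-27091/11168

y_0=4 y_1=-5 y_2=-3 y_3=3 y_4=-5 y_5=-1
S(31/4) = -27091/11168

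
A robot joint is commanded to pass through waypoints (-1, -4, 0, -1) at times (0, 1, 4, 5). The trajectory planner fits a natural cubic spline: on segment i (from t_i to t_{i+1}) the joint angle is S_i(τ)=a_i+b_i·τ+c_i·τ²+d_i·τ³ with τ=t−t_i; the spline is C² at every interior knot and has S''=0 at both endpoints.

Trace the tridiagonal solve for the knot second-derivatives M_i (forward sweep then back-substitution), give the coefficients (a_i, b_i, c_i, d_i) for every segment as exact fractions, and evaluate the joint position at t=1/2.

Δ: Δ0=-3, Δ1=4/3, Δ2=-1
row 1: diag=8, rhs=26; c'=3/8, d'=13/4
row 2: denom=8−3·3/8=55/8; d'=(-14−3·13/4)/(55/8)=-38/11
back: M2=-38/11
back: M1=13/4−3/8·-38/11=50/11
M: M0=0, M1=50/11, M2=-38/11, M3=0
seg 0: a=-1, c=M0/2=0, d=(M1−M0)/(6·1)=25/33, b=Δ0−h0·(2M0+M1)/6=-124/33
seg 1: a=-4, c=M1/2=25/11, d=(M2−M1)/(6·3)=-4/9, b=Δ1−h1·(2M1+M2)/6=-49/33
seg 2: a=0, c=M2/2=-19/11, d=(M3−M2)/(6·1)=19/33, b=Δ2−h2·(2M2+M3)/6=5/33
t_q=1/2 → seg 0, τ=1/2; S=-1+-124/33·τ+0·τ²+25/33·τ³=-245/88

  seg 0: a=-1 b=-124/33 c=0 d=25/33
  seg 1: a=-4 b=-49/33 c=25/11 d=-4/9
  seg 2: a=0 b=5/33 c=-19/11 d=19/33
S(1/2) = -245/88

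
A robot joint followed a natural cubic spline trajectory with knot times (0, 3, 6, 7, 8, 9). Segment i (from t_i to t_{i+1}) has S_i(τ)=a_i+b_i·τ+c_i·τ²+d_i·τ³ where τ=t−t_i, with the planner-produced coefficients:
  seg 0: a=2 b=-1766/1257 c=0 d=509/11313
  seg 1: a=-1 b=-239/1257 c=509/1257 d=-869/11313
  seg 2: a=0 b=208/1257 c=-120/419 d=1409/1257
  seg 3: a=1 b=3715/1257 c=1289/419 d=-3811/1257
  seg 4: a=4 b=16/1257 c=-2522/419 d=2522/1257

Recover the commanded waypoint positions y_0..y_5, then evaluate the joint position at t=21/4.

y_0 = S_0(0) = a_0 = 2
y_1 = S_1(0) = a_1 = -1
y_2 = S_2(0) = a_2 = 0
y_3 = S_3(0) = a_3 = 1
y_4 = S_4(0) = a_4 = 4
y_5 = S_4(1) = 0
t_q=21/4 is in segment 1 (τ=9/4); S_1(τ)=-6779/26816

y_0=2 y_1=-1 y_2=0 y_3=1 y_4=4 y_5=0
S(21/4) = -6779/26816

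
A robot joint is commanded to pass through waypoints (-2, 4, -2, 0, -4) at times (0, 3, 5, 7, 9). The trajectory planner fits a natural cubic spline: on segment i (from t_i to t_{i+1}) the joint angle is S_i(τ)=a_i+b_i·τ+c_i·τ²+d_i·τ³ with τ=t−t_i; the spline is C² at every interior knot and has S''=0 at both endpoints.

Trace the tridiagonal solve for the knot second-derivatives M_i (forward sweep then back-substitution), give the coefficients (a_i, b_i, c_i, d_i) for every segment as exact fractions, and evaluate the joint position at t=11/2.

  seg 0: a=-2 b=283/71 c=0 d=-47/213
  seg 1: a=4 b=-140/71 c=-141/71 d=209/284
  seg 2: a=-2 b=-77/71 c=345/142 d=-197/284
  seg 3: a=0 b=22/71 c=-123/71 d=41/142
S(11/2) = -4593/2272

Δ: Δ0=2, Δ1=-3, Δ2=1, Δ3=-2
row 1: diag=10, rhs=-30; c'=1/5, d'=-3
row 2: denom=8−2·1/5=38/5; d'=(24−2·-3)/(38/5)=75/19
row 3: denom=8−2·5/19=142/19; d'=(-18−2·75/19)/(142/19)=-246/71
back: M3=-246/71
back: M2=75/19−5/19·-246/71=345/71
back: M1=-3−1/5·345/71=-282/71
M: M0=0, M1=-282/71, M2=345/71, M3=-246/71, M4=0
seg 0: a=-2, c=M0/2=0, d=(M1−M0)/(6·3)=-47/213, b=Δ0−h0·(2M0+M1)/6=283/71
seg 1: a=4, c=M1/2=-141/71, d=(M2−M1)/(6·2)=209/284, b=Δ1−h1·(2M1+M2)/6=-140/71
seg 2: a=-2, c=M2/2=345/142, d=(M3−M2)/(6·2)=-197/284, b=Δ2−h2·(2M2+M3)/6=-77/71
seg 3: a=0, c=M3/2=-123/71, d=(M4−M3)/(6·2)=41/142, b=Δ3−h3·(2M3+M4)/6=22/71
t_q=11/2 → seg 2, τ=1/2; S=-2+-77/71·τ+345/142·τ²+-197/284·τ³=-4593/2272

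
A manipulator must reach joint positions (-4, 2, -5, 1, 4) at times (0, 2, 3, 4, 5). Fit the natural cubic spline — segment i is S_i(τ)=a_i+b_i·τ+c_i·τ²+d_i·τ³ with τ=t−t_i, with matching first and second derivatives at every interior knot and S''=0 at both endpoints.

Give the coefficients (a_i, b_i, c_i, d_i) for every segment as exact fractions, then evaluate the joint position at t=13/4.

Δ: Δ0=3, Δ1=-7, Δ2=6, Δ3=3
row 1: diag=6, rhs=-60; c'=1/6, d'=-10
row 2: denom=4−1·1/6=23/6; d'=(78−1·-10)/(23/6)=528/23
row 3: denom=4−1·6/23=86/23; d'=(-18−1·528/23)/(86/23)=-471/43
back: M3=-471/43
back: M2=528/23−6/23·-471/43=1110/43
back: M1=-10−1/6·1110/43=-615/43
M: M0=0, M1=-615/43, M2=1110/43, M3=-471/43, M4=0
seg 0: a=-4, c=M0/2=0, d=(M1−M0)/(6·2)=-205/172, b=Δ0−h0·(2M0+M1)/6=334/43
seg 1: a=2, c=M1/2=-615/86, d=(M2−M1)/(6·1)=575/86, b=Δ1−h1·(2M1+M2)/6=-281/43
seg 2: a=-5, c=M2/2=555/43, d=(M3−M2)/(6·1)=-527/86, b=Δ2−h2·(2M2+M3)/6=-67/86
seg 3: a=1, c=M3/2=-471/86, d=(M4−M3)/(6·1)=157/86, b=Δ3−h3·(2M3+M4)/6=286/43
t_q=13/4 → seg 2, τ=1/4; S=-5+-67/86·τ+555/43·τ²+-527/86·τ³=-24679/5504

  seg 0: a=-4 b=334/43 c=0 d=-205/172
  seg 1: a=2 b=-281/43 c=-615/86 d=575/86
  seg 2: a=-5 b=-67/86 c=555/43 d=-527/86
  seg 3: a=1 b=286/43 c=-471/86 d=157/86
S(13/4) = -24679/5504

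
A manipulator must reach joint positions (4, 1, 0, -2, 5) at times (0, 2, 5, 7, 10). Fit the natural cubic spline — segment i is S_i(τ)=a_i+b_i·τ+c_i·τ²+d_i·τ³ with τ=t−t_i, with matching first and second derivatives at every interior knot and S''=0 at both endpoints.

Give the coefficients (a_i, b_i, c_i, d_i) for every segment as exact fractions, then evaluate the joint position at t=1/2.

Δ: Δ0=-3/2, Δ1=-1/3, Δ2=-1, Δ3=7/3
row 1: diag=10, rhs=7; c'=3/10, d'=7/10
row 2: denom=10−3·3/10=91/10; d'=(-4−3·7/10)/(91/10)=-61/91
row 3: denom=10−2·20/91=870/91; d'=(20−2·-61/91)/(870/91)=971/435
back: M3=971/435
back: M2=-61/91−20/91·971/435=-101/87
back: M1=7/10−3/10·-101/87=152/145
M: M0=0, M1=152/145, M2=-101/87, M3=971/435, M4=0
seg 0: a=4, c=M0/2=0, d=(M1−M0)/(6·2)=38/435, b=Δ0−h0·(2M0+M1)/6=-1609/870
seg 1: a=1, c=M1/2=76/145, d=(M2−M1)/(6·3)=-961/7830, b=Δ1−h1·(2M1+M2)/6=-697/870
seg 2: a=0, c=M2/2=-101/174, d=(M3−M2)/(6·2)=41/145, b=Δ2−h2·(2M2+M3)/6=-422/435
seg 3: a=-2, c=M3/2=971/870, d=(M4−M3)/(6·3)=-971/7830, b=Δ3−h3·(2M3+M4)/6=44/435
t_q=1/2 → seg 0, τ=1/2; S=4+-1609/870·τ+0·τ²+38/435·τ³=179/58

  seg 0: a=4 b=-1609/870 c=0 d=38/435
  seg 1: a=1 b=-697/870 c=76/145 d=-961/7830
  seg 2: a=0 b=-422/435 c=-101/174 d=41/145
  seg 3: a=-2 b=44/435 c=971/870 d=-971/7830
S(1/2) = 179/58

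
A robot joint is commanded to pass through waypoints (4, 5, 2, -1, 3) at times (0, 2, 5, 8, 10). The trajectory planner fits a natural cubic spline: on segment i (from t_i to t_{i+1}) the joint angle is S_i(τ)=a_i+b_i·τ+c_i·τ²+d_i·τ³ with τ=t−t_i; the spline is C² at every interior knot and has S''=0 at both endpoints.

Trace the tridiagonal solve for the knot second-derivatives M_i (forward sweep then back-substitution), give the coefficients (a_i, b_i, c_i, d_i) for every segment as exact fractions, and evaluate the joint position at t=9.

Δ: Δ0=1/2, Δ1=-1, Δ2=-1, Δ3=2
row 1: diag=10, rhs=-9; c'=3/10, d'=-9/10
row 2: denom=12−3·3/10=111/10; d'=(0−3·-9/10)/(111/10)=9/37
row 3: denom=10−3·10/37=340/37; d'=(18−3·9/37)/(340/37)=639/340
back: M3=639/340
back: M2=9/37−10/37·639/340=-9/34
back: M1=-9/10−3/10·-9/34=-279/340
M: M0=0, M1=-279/340, M2=-9/34, M3=639/340, M4=0
seg 0: a=4, c=M0/2=0, d=(M1−M0)/(6·2)=-93/1360, b=Δ0−h0·(2M0+M1)/6=263/340
seg 1: a=5, c=M1/2=-279/680, d=(M2−M1)/(6·3)=21/680, b=Δ1−h1·(2M1+M2)/6=-4/85
seg 2: a=2, c=M2/2=-9/68, d=(M3−M2)/(6·3)=81/680, b=Δ2−h2·(2M2+M3)/6=-67/40
seg 3: a=-1, c=M3/2=639/680, d=(M4−M3)/(6·2)=-213/1360, b=Δ3−h3·(2M3+M4)/6=127/170
t_q=9 → seg 3, τ=1; S=-1+127/170·τ+639/680·τ²+-213/1360·τ³=721/1360

  seg 0: a=4 b=263/340 c=0 d=-93/1360
  seg 1: a=5 b=-4/85 c=-279/680 d=21/680
  seg 2: a=2 b=-67/40 c=-9/68 d=81/680
  seg 3: a=-1 b=127/170 c=639/680 d=-213/1360
S(9) = 721/1360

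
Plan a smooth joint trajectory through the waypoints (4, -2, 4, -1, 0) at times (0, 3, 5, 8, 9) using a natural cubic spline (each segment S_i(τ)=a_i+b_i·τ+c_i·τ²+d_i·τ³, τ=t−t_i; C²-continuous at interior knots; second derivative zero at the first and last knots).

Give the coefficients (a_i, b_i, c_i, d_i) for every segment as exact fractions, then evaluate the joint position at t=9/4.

Δ: Δ0=-2, Δ1=3, Δ2=-5/3, Δ3=1
row 1: diag=10, rhs=30; c'=1/5, d'=3
row 2: denom=10−2·1/5=48/5; d'=(-28−2·3)/(48/5)=-85/24
row 3: denom=8−3·5/16=113/16; d'=(16−3·-85/24)/(113/16)=426/113
back: M3=426/113
back: M2=-85/24−5/16·426/113=-1600/339
back: M1=3−1/5·-1600/339=1337/339
M: M0=0, M1=1337/339, M2=-1600/339, M3=426/113, M4=0
seg 0: a=4, c=M0/2=0, d=(M1−M0)/(6·3)=1337/6102, b=Δ0−h0·(2M0+M1)/6=-2693/678
seg 1: a=-2, c=M1/2=1337/678, d=(M2−M1)/(6·2)=-979/1356, b=Δ1−h1·(2M1+M2)/6=659/339
seg 2: a=4, c=M2/2=-800/339, d=(M3−M2)/(6·3)=1439/3051, b=Δ2−h2·(2M2+M3)/6=132/113
seg 3: a=-1, c=M3/2=213/113, d=(M4−M3)/(6·1)=-71/113, b=Δ3−h3·(2M3+M4)/6=-29/113
t_q=9/4 → seg 0, τ=9/4; S=4+-2693/678·τ+0·τ²+1337/6102·τ³=-35309/14464

  seg 0: a=4 b=-2693/678 c=0 d=1337/6102
  seg 1: a=-2 b=659/339 c=1337/678 d=-979/1356
  seg 2: a=4 b=132/113 c=-800/339 d=1439/3051
  seg 3: a=-1 b=-29/113 c=213/113 d=-71/113
S(9/4) = -35309/14464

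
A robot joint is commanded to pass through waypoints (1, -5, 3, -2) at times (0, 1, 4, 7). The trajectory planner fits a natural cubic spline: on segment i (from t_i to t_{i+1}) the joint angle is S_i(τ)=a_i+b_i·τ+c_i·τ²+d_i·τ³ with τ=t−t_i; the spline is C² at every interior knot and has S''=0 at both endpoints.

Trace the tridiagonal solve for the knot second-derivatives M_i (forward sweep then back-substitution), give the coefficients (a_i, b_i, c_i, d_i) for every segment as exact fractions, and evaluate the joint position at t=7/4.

  seg 0: a=1 b=-213/29 c=0 d=39/29
  seg 1: a=-5 b=-96/29 c=117/29 d=-533/783
  seg 2: a=3 b=73/29 c=-182/87 d=182/783
S(7/4) = -10209/1856

Δ: Δ0=-6, Δ1=8/3, Δ2=-5/3
row 1: diag=8, rhs=52; c'=3/8, d'=13/2
row 2: denom=12−3·3/8=87/8; d'=(-26−3·13/2)/(87/8)=-364/87
back: M2=-364/87
back: M1=13/2−3/8·-364/87=234/29
M: M0=0, M1=234/29, M2=-364/87, M3=0
seg 0: a=1, c=M0/2=0, d=(M1−M0)/(6·1)=39/29, b=Δ0−h0·(2M0+M1)/6=-213/29
seg 1: a=-5, c=M1/2=117/29, d=(M2−M1)/(6·3)=-533/783, b=Δ1−h1·(2M1+M2)/6=-96/29
seg 2: a=3, c=M2/2=-182/87, d=(M3−M2)/(6·3)=182/783, b=Δ2−h2·(2M2+M3)/6=73/29
t_q=7/4 → seg 1, τ=3/4; S=-5+-96/29·τ+117/29·τ²+-533/783·τ³=-10209/1856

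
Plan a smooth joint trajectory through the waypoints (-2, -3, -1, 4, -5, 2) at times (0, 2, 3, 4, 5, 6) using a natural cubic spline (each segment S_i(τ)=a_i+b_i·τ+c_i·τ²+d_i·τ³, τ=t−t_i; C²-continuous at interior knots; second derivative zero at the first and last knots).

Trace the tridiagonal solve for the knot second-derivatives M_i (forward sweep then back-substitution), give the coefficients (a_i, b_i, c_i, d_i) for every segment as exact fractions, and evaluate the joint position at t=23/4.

  seg 0: a=-2 b=-413/642 c=0 d=23/642
  seg 1: a=-3 b=-137/642 c=23/107 d=1283/642
  seg 2: a=-1 b=1994/321 c=1329/214 d=-4765/642
  seg 3: a=4 b=-2333/642 c=-1718/107 d=6863/642
  seg 4: a=-5 b=-1180/321 c=3427/214 d=-3427/642
S(23/4) = -13711/13696

Δ: Δ0=-1/2, Δ1=2, Δ2=5, Δ3=-9, Δ4=7
row 1: diag=6, rhs=15; c'=1/6, d'=5/2
row 2: denom=4−1·1/6=23/6; d'=(18−1·5/2)/(23/6)=93/23
row 3: denom=4−1·6/23=86/23; d'=(-84−1·93/23)/(86/23)=-2025/86
row 4: denom=4−1·23/86=321/86; d'=(96−1·-2025/86)/(321/86)=3427/107
back: M4=3427/107
back: M3=-2025/86−23/86·3427/107=-3436/107
back: M2=93/23−6/23·-3436/107=1329/107
back: M1=5/2−1/6·1329/107=46/107
M: M0=0, M1=46/107, M2=1329/107, M3=-3436/107, M4=3427/107, M5=0
seg 0: a=-2, c=M0/2=0, d=(M1−M0)/(6·2)=23/642, b=Δ0−h0·(2M0+M1)/6=-413/642
seg 1: a=-3, c=M1/2=23/107, d=(M2−M1)/(6·1)=1283/642, b=Δ1−h1·(2M1+M2)/6=-137/642
seg 2: a=-1, c=M2/2=1329/214, d=(M3−M2)/(6·1)=-4765/642, b=Δ2−h2·(2M2+M3)/6=1994/321
seg 3: a=4, c=M3/2=-1718/107, d=(M4−M3)/(6·1)=6863/642, b=Δ3−h3·(2M3+M4)/6=-2333/642
seg 4: a=-5, c=M4/2=3427/214, d=(M5−M4)/(6·1)=-3427/642, b=Δ4−h4·(2M4+M5)/6=-1180/321
t_q=23/4 → seg 4, τ=3/4; S=-5+-1180/321·τ+3427/214·τ²+-3427/642·τ³=-13711/13696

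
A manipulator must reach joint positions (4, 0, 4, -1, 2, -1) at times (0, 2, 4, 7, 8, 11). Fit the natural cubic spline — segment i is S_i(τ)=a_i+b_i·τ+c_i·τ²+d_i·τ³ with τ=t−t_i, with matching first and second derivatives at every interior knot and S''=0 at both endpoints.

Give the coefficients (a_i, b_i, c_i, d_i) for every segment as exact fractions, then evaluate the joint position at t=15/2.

Δ: Δ0=-2, Δ1=2, Δ2=-5/3, Δ3=3, Δ4=-1
row 1: diag=8, rhs=24; c'=1/4, d'=3
row 2: denom=10−2·1/4=19/2; d'=(-22−2·3)/(19/2)=-56/19
row 3: denom=8−3·6/19=134/19; d'=(28−3·-56/19)/(134/19)=350/67
row 4: denom=8−1·19/134=1053/134; d'=(-24−1·350/67)/(1053/134)=-3916/1053
back: M4=-3916/1053
back: M3=350/67−19/134·-3916/1053=6056/1053
back: M2=-56/19−6/19·6056/1053=-1672/351
back: M1=3−1/4·-1672/351=1471/351
M: M0=0, M1=1471/351, M2=-1672/351, M3=6056/1053, M4=-3916/1053, M5=0
seg 0: a=4, c=M0/2=0, d=(M1−M0)/(6·2)=1471/4212, b=Δ0−h0·(2M0+M1)/6=-3577/1053
seg 1: a=0, c=M1/2=1471/702, d=(M2−M1)/(6·2)=-3143/4212, b=Δ1−h1·(2M1+M2)/6=836/1053
seg 2: a=4, c=M2/2=-836/351, d=(M3−M2)/(6·3)=5536/9477, b=Δ2−h2·(2M2+M3)/6=233/1053
seg 3: a=-1, c=M3/2=3028/1053, d=(M4−M3)/(6·1)=-554/351, b=Δ3−h3·(2M3+M4)/6=1793/1053
seg 4: a=2, c=M4/2=-1958/1053, d=(M5−M4)/(6·3)=1958/9477, b=Δ4−h4·(2M4+M5)/6=2863/1053
t_q=15/2 → seg 3, τ=1/2; S=-1+1793/1053·τ+3028/1053·τ²+-554/351·τ³=1571/4212

  seg 0: a=4 b=-3577/1053 c=0 d=1471/4212
  seg 1: a=0 b=836/1053 c=1471/702 d=-3143/4212
  seg 2: a=4 b=233/1053 c=-836/351 d=5536/9477
  seg 3: a=-1 b=1793/1053 c=3028/1053 d=-554/351
  seg 4: a=2 b=2863/1053 c=-1958/1053 d=1958/9477
S(15/2) = 1571/4212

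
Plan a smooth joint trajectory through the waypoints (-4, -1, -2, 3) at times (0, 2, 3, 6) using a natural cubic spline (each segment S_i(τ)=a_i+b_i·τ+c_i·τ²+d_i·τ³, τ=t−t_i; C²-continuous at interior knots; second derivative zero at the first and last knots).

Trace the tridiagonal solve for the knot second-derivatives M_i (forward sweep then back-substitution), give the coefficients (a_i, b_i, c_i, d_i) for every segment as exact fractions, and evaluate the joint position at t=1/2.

  seg 0: a=-4 b=695/282 c=0 d=-34/141
  seg 1: a=-1 b=-121/282 c=-68/47 d=247/282
  seg 2: a=-2 b=-98/141 c=111/94 d=-37/282
S(1/2) = -263/94

Δ: Δ0=3/2, Δ1=-1, Δ2=5/3
row 1: diag=6, rhs=-15; c'=1/6, d'=-5/2
row 2: denom=8−1·1/6=47/6; d'=(16−1·-5/2)/(47/6)=111/47
back: M2=111/47
back: M1=-5/2−1/6·111/47=-136/47
M: M0=0, M1=-136/47, M2=111/47, M3=0
seg 0: a=-4, c=M0/2=0, d=(M1−M0)/(6·2)=-34/141, b=Δ0−h0·(2M0+M1)/6=695/282
seg 1: a=-1, c=M1/2=-68/47, d=(M2−M1)/(6·1)=247/282, b=Δ1−h1·(2M1+M2)/6=-121/282
seg 2: a=-2, c=M2/2=111/94, d=(M3−M2)/(6·3)=-37/282, b=Δ2−h2·(2M2+M3)/6=-98/141
t_q=1/2 → seg 0, τ=1/2; S=-4+695/282·τ+0·τ²+-34/141·τ³=-263/94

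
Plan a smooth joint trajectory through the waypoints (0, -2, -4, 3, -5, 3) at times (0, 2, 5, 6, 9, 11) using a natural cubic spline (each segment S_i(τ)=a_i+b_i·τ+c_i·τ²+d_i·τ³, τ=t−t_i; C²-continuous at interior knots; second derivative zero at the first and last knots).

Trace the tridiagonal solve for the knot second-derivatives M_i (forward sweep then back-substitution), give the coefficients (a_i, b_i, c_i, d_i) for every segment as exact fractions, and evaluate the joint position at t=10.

Δ: Δ0=-1, Δ1=-2/3, Δ2=7, Δ3=-8/3, Δ4=4
row 1: diag=10, rhs=2; c'=3/10, d'=1/5
row 2: denom=8−3·3/10=71/10; d'=(46−3·1/5)/(71/10)=454/71
row 3: denom=8−1·10/71=558/71; d'=(-58−1·454/71)/(558/71)=-254/31
row 4: denom=10−3·71/186=549/62; d'=(40−3·-254/31)/(549/62)=4004/549
back: M4=4004/549
back: M3=-254/31−71/186·4004/549=-18080/1647
back: M2=454/71−10/71·-18080/1647=13078/1647
back: M1=1/5−3/10·13078/1647=-1198/549
M: M0=0, M1=-1198/549, M2=13078/1647, M3=-18080/1647, M4=4004/549, M5=0
seg 0: a=0, c=M0/2=0, d=(M1−M0)/(6·2)=-599/3294, b=Δ0−h0·(2M0+M1)/6=-449/1647
seg 1: a=-2, c=M1/2=-599/549, d=(M2−M1)/(6·3)=8336/14823, b=Δ1−h1·(2M1+M2)/6=-4043/1647
seg 2: a=-4, c=M2/2=6539/1647, d=(M3−M2)/(6·1)=-577/183, b=Δ2−h2·(2M2+M3)/6=10183/1647
seg 3: a=3, c=M3/2=-9040/1647, d=(M4−M3)/(6·3)=15046/14823, b=Δ3−h3·(2M3+M4)/6=7682/1647
seg 4: a=-5, c=M4/2=2002/549, d=(M5−M4)/(6·2)=-1001/1647, b=Δ4−h4·(2M4+M5)/6=-1420/1647
t_q=10 → seg 4, τ=1; S=-5+-1420/1647·τ+2002/549·τ²+-1001/1647·τ³=-1550/549

  seg 0: a=0 b=-449/1647 c=0 d=-599/3294
  seg 1: a=-2 b=-4043/1647 c=-599/549 d=8336/14823
  seg 2: a=-4 b=10183/1647 c=6539/1647 d=-577/183
  seg 3: a=3 b=7682/1647 c=-9040/1647 d=15046/14823
  seg 4: a=-5 b=-1420/1647 c=2002/549 d=-1001/1647
S(10) = -1550/549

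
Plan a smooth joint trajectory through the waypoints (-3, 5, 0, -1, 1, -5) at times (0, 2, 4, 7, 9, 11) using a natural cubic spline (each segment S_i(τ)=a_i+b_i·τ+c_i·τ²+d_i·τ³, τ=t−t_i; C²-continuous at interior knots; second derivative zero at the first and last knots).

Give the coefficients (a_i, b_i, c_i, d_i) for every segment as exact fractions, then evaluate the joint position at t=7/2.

Δ: Δ0=4, Δ1=-5/2, Δ2=-1/3, Δ3=1, Δ4=-3
row 1: diag=8, rhs=-39; c'=1/4, d'=-39/8
row 2: denom=10−2·1/4=19/2; d'=(13−2·-39/8)/(19/2)=91/38
row 3: denom=10−3·6/19=172/19; d'=(8−3·91/38)/(172/19)=31/344
row 4: denom=8−2·19/86=325/43; d'=(-24−2·31/344)/(325/43)=-4159/1300
back: M4=-4159/1300
back: M3=31/344−19/86·-4159/1300=259/325
back: M2=91/38−6/19·259/325=1393/650
back: M1=-39/8−1/4·1393/650=-3517/650
M: M0=0, M1=-3517/650, M2=1393/650, M3=259/325, M4=-4159/1300, M5=0
seg 0: a=-3, c=M0/2=0, d=(M1−M0)/(6·2)=-3517/7800, b=Δ0−h0·(2M0+M1)/6=11317/1950
seg 1: a=5, c=M1/2=-3517/1300, d=(M2−M1)/(6·2)=491/780, b=Δ1−h1·(2M1+M2)/6=383/975
seg 2: a=0, c=M2/2=1393/1300, d=(M3−M2)/(6·3)=-35/468, b=Δ2−h2·(2M2+M3)/6=-2803/975
seg 3: a=-1, c=M3/2=259/650, d=(M4−M3)/(6·2)=-1039/3120, b=Δ3−h3·(2M3+M4)/6=5987/3900
seg 4: a=1, c=M4/2=-4159/2600, d=(M5−M4)/(6·2)=4159/15600, b=Δ4−h4·(2M4+M5)/6=-1691/1950
t_q=7/2 → seg 1, τ=3/2; S=5+383/975·τ+-3517/1300·τ²+491/780·τ³=16917/10400

  seg 0: a=-3 b=11317/1950 c=0 d=-3517/7800
  seg 1: a=5 b=383/975 c=-3517/1300 d=491/780
  seg 2: a=0 b=-2803/975 c=1393/1300 d=-35/468
  seg 3: a=-1 b=5987/3900 c=259/650 d=-1039/3120
  seg 4: a=1 b=-1691/1950 c=-4159/2600 d=4159/15600
S(7/2) = 16917/10400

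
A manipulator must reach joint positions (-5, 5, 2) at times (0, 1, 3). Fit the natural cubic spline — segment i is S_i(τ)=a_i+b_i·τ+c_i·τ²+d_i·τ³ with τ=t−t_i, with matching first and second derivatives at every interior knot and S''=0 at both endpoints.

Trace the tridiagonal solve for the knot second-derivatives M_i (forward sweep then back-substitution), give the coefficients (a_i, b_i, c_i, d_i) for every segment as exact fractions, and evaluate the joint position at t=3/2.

Δ: Δ0=10, Δ1=-3/2
row 1: diag=6, rhs=-69; c'=1/3, d'=-23/2
back: M1=-23/2
M: M0=0, M1=-23/2, M2=0
seg 0: a=-5, c=M0/2=0, d=(M1−M0)/(6·1)=-23/12, b=Δ0−h0·(2M0+M1)/6=143/12
seg 1: a=5, c=M1/2=-23/4, d=(M2−M1)/(6·2)=23/24, b=Δ1−h1·(2M1+M2)/6=37/6
t_q=3/2 → seg 1, τ=1/2; S=5+37/6·τ+-23/4·τ²+23/24·τ³=433/64

  seg 0: a=-5 b=143/12 c=0 d=-23/12
  seg 1: a=5 b=37/6 c=-23/4 d=23/24
S(3/2) = 433/64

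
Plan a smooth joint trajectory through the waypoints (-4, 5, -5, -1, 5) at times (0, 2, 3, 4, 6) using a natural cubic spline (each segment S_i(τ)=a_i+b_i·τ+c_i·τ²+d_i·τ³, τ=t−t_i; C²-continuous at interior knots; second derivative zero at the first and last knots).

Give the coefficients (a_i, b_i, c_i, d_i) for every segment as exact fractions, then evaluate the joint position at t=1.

  seg 0: a=-4 b=477/44 c=0 d=-279/176
  seg 1: a=5 b=-90/11 c=-837/88 d=677/88
  seg 2: a=-5 b=-33/8 c=597/44 d=-479/88
  seg 3: a=-1 b=147/22 c=-243/88 d=81/176
S(1) = 925/176

Δ: Δ0=9/2, Δ1=-10, Δ2=4, Δ3=3
row 1: diag=6, rhs=-87; c'=1/6, d'=-29/2
row 2: denom=4−1·1/6=23/6; d'=(84−1·-29/2)/(23/6)=591/23
row 3: denom=6−1·6/23=132/23; d'=(-6−1·591/23)/(132/23)=-243/44
back: M3=-243/44
back: M2=591/23−6/23·-243/44=597/22
back: M1=-29/2−1/6·597/22=-837/44
M: M0=0, M1=-837/44, M2=597/22, M3=-243/44, M4=0
seg 0: a=-4, c=M0/2=0, d=(M1−M0)/(6·2)=-279/176, b=Δ0−h0·(2M0+M1)/6=477/44
seg 1: a=5, c=M1/2=-837/88, d=(M2−M1)/(6·1)=677/88, b=Δ1−h1·(2M1+M2)/6=-90/11
seg 2: a=-5, c=M2/2=597/44, d=(M3−M2)/(6·1)=-479/88, b=Δ2−h2·(2M2+M3)/6=-33/8
seg 3: a=-1, c=M3/2=-243/88, d=(M4−M3)/(6·2)=81/176, b=Δ3−h3·(2M3+M4)/6=147/22
t_q=1 → seg 0, τ=1; S=-4+477/44·τ+0·τ²+-279/176·τ³=925/176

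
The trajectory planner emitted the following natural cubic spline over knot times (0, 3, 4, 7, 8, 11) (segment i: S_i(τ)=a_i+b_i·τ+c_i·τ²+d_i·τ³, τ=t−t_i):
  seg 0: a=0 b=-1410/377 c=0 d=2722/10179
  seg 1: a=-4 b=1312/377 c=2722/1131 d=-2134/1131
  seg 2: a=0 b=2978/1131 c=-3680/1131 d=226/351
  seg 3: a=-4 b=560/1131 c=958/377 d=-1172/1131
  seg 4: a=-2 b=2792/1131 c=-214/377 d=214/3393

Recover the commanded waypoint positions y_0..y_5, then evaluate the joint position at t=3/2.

y_0=0 y_1=-4 y_2=0 y_3=-4 y_4=-2 y_5=2
S(3/2) = -7099/1508

y_0 = S_0(0) = a_0 = 0
y_1 = S_1(0) = a_1 = -4
y_2 = S_2(0) = a_2 = 0
y_3 = S_3(0) = a_3 = -4
y_4 = S_4(0) = a_4 = -2
y_5 = S_4(3) = 2
t_q=3/2 is in segment 0 (τ=3/2); S_0(τ)=-7099/1508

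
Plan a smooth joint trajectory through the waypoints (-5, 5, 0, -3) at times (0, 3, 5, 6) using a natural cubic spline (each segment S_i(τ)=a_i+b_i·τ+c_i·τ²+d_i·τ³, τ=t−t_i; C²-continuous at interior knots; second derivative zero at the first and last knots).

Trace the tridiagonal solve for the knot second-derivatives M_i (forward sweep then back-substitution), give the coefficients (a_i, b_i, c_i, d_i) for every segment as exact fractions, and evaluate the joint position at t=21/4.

Δ: Δ0=10/3, Δ1=-5/2, Δ2=-3
row 1: diag=10, rhs=-35; c'=1/5, d'=-7/2
row 2: denom=6−2·1/5=28/5; d'=(-3−2·-7/2)/(28/5)=5/7
back: M2=5/7
back: M1=-7/2−1/5·5/7=-51/14
M: M0=0, M1=-51/14, M2=5/7, M3=0
seg 0: a=-5, c=M0/2=0, d=(M1−M0)/(6·3)=-17/84, b=Δ0−h0·(2M0+M1)/6=433/84
seg 1: a=5, c=M1/2=-51/28, d=(M2−M1)/(6·2)=61/168, b=Δ1−h1·(2M1+M2)/6=-13/42
seg 2: a=0, c=M2/2=5/14, d=(M3−M2)/(6·1)=-5/42, b=Δ2−h2·(2M2+M3)/6=-68/21
t_q=21/4 → seg 2, τ=1/4; S=0+-68/21·τ+5/14·τ²+-5/42·τ³=-101/128

  seg 0: a=-5 b=433/84 c=0 d=-17/84
  seg 1: a=5 b=-13/42 c=-51/28 d=61/168
  seg 2: a=0 b=-68/21 c=5/14 d=-5/42
S(21/4) = -101/128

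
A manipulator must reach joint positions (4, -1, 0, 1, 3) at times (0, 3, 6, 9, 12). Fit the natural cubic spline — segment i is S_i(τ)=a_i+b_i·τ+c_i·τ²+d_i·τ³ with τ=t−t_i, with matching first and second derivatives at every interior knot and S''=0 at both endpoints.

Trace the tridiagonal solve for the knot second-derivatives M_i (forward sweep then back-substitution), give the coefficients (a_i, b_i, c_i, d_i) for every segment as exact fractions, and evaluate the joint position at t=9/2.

  seg 0: a=4 b=-53/24 c=0 d=13/216
  seg 1: a=-1 b=-7/12 c=13/24 d=-17/216
  seg 2: a=0 b=13/24 c=-1/6 d=7/216
  seg 3: a=1 b=5/12 c=1/8 d=-1/72
S(9/2) = -59/64

Δ: Δ0=-5/3, Δ1=1/3, Δ2=1/3, Δ3=2/3
row 1: diag=12, rhs=12; c'=1/4, d'=1
row 2: denom=12−3·1/4=45/4; d'=(0−3·1)/(45/4)=-4/15
row 3: denom=12−3·4/15=56/5; d'=(2−3·-4/15)/(56/5)=1/4
back: M3=1/4
back: M2=-4/15−4/15·1/4=-1/3
back: M1=1−1/4·-1/3=13/12
M: M0=0, M1=13/12, M2=-1/3, M3=1/4, M4=0
seg 0: a=4, c=M0/2=0, d=(M1−M0)/(6·3)=13/216, b=Δ0−h0·(2M0+M1)/6=-53/24
seg 1: a=-1, c=M1/2=13/24, d=(M2−M1)/(6·3)=-17/216, b=Δ1−h1·(2M1+M2)/6=-7/12
seg 2: a=0, c=M2/2=-1/6, d=(M3−M2)/(6·3)=7/216, b=Δ2−h2·(2M2+M3)/6=13/24
seg 3: a=1, c=M3/2=1/8, d=(M4−M3)/(6·3)=-1/72, b=Δ3−h3·(2M3+M4)/6=5/12
t_q=9/2 → seg 1, τ=3/2; S=-1+-7/12·τ+13/24·τ²+-17/216·τ³=-59/64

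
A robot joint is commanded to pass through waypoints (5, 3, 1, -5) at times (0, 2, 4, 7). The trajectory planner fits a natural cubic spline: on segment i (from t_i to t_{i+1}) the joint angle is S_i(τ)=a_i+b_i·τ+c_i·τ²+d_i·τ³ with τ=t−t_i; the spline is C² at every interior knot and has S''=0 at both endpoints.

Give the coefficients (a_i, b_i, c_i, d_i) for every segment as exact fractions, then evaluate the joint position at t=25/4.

  seg 0: a=5 b=-20/19 c=0 d=1/76
  seg 1: a=3 b=-17/19 c=3/38 d=-5/76
  seg 2: a=1 b=-26/19 c=-6/19 d=2/57
S(25/4) = -1993/608

Δ: Δ0=-1, Δ1=-1, Δ2=-2
row 1: diag=8, rhs=0; c'=1/4, d'=0
row 2: denom=10−2·1/4=19/2; d'=(-6−2·0)/(19/2)=-12/19
back: M2=-12/19
back: M1=0−1/4·-12/19=3/19
M: M0=0, M1=3/19, M2=-12/19, M3=0
seg 0: a=5, c=M0/2=0, d=(M1−M0)/(6·2)=1/76, b=Δ0−h0·(2M0+M1)/6=-20/19
seg 1: a=3, c=M1/2=3/38, d=(M2−M1)/(6·2)=-5/76, b=Δ1−h1·(2M1+M2)/6=-17/19
seg 2: a=1, c=M2/2=-6/19, d=(M3−M2)/(6·3)=2/57, b=Δ2−h2·(2M2+M3)/6=-26/19
t_q=25/4 → seg 2, τ=9/4; S=1+-26/19·τ+-6/19·τ²+2/57·τ³=-1993/608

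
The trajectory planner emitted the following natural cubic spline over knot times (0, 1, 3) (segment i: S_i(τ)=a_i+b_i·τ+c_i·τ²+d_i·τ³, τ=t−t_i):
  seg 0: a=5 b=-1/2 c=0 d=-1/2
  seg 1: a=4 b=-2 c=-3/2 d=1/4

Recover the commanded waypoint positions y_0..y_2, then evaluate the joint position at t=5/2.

y_0=5 y_1=4 y_2=-4
S(5/2) = -49/32

y_0 = S_0(0) = a_0 = 5
y_1 = S_1(0) = a_1 = 4
y_2 = S_1(2) = -4
t_q=5/2 is in segment 1 (τ=3/2); S_1(τ)=-49/32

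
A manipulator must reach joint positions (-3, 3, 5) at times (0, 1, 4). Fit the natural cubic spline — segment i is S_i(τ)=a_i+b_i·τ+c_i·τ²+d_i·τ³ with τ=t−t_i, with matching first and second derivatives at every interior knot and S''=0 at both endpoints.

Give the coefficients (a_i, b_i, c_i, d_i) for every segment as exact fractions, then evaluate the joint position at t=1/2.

  seg 0: a=-3 b=20/3 c=0 d=-2/3
  seg 1: a=3 b=14/3 c=-2 d=2/9
S(1/2) = 1/4

Δ: Δ0=6, Δ1=2/3
row 1: diag=8, rhs=-32; c'=3/8, d'=-4
back: M1=-4
M: M0=0, M1=-4, M2=0
seg 0: a=-3, c=M0/2=0, d=(M1−M0)/(6·1)=-2/3, b=Δ0−h0·(2M0+M1)/6=20/3
seg 1: a=3, c=M1/2=-2, d=(M2−M1)/(6·3)=2/9, b=Δ1−h1·(2M1+M2)/6=14/3
t_q=1/2 → seg 0, τ=1/2; S=-3+20/3·τ+0·τ²+-2/3·τ³=1/4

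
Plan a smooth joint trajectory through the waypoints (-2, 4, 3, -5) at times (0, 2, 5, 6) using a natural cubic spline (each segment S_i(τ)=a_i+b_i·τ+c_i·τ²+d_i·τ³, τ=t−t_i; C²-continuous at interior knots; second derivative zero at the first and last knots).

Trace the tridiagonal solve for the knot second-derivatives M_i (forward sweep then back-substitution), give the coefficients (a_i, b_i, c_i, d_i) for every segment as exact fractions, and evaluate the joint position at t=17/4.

  seg 0: a=-2 b=661/213 c=0 d=-11/426
  seg 1: a=4 b=595/213 c=-11/71 d=-21/71
  seg 2: a=3 b=-1304/213 c=-200/71 d=200/213
S(17/4) = 27863/4544

Δ: Δ0=3, Δ1=-1/3, Δ2=-8
row 1: diag=10, rhs=-20; c'=3/10, d'=-2
row 2: denom=8−3·3/10=71/10; d'=(-46−3·-2)/(71/10)=-400/71
back: M2=-400/71
back: M1=-2−3/10·-400/71=-22/71
M: M0=0, M1=-22/71, M2=-400/71, M3=0
seg 0: a=-2, c=M0/2=0, d=(M1−M0)/(6·2)=-11/426, b=Δ0−h0·(2M0+M1)/6=661/213
seg 1: a=4, c=M1/2=-11/71, d=(M2−M1)/(6·3)=-21/71, b=Δ1−h1·(2M1+M2)/6=595/213
seg 2: a=3, c=M2/2=-200/71, d=(M3−M2)/(6·1)=200/213, b=Δ2−h2·(2M2+M3)/6=-1304/213
t_q=17/4 → seg 1, τ=9/4; S=4+595/213·τ+-11/71·τ²+-21/71·τ³=27863/4544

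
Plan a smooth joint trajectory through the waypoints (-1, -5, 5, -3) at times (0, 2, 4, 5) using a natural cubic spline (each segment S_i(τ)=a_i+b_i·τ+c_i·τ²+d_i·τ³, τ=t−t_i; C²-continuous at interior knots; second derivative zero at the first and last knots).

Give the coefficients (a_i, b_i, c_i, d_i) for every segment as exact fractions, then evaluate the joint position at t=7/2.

Δ: Δ0=-2, Δ1=5, Δ2=-8
row 1: diag=8, rhs=42; c'=1/4, d'=21/4
row 2: denom=6−2·1/4=11/2; d'=(-78−2·21/4)/(11/2)=-177/11
back: M2=-177/11
back: M1=21/4−1/4·-177/11=102/11
M: M0=0, M1=102/11, M2=-177/11, M3=0
seg 0: a=-1, c=M0/2=0, d=(M1−M0)/(6·2)=17/22, b=Δ0−h0·(2M0+M1)/6=-56/11
seg 1: a=-5, c=M1/2=51/11, d=(M2−M1)/(6·2)=-93/44, b=Δ1−h1·(2M1+M2)/6=46/11
seg 2: a=5, c=M2/2=-177/22, d=(M3−M2)/(6·1)=59/22, b=Δ2−h2·(2M2+M3)/6=-29/11
t_q=7/2 → seg 1, τ=3/2; S=-5+46/11·τ+51/11·τ²+-93/44·τ³=1609/352

  seg 0: a=-1 b=-56/11 c=0 d=17/22
  seg 1: a=-5 b=46/11 c=51/11 d=-93/44
  seg 2: a=5 b=-29/11 c=-177/22 d=59/22
S(7/2) = 1609/352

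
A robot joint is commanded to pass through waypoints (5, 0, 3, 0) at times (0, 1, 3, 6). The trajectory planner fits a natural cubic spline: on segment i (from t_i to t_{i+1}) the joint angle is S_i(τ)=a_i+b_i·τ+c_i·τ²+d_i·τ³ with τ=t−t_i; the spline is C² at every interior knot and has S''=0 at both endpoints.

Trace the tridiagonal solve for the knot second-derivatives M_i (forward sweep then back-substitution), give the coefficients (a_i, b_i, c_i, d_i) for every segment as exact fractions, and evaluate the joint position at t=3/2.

  seg 0: a=5 b=-25/4 c=0 d=5/4
  seg 1: a=0 b=-5/2 c=15/4 d=-7/8
  seg 2: a=3 b=2 c=-3/2 d=1/6
S(3/2) = -27/64

Δ: Δ0=-5, Δ1=3/2, Δ2=-1
row 1: diag=6, rhs=39; c'=1/3, d'=13/2
row 2: denom=10−2·1/3=28/3; d'=(-15−2·13/2)/(28/3)=-3
back: M2=-3
back: M1=13/2−1/3·-3=15/2
M: M0=0, M1=15/2, M2=-3, M3=0
seg 0: a=5, c=M0/2=0, d=(M1−M0)/(6·1)=5/4, b=Δ0−h0·(2M0+M1)/6=-25/4
seg 1: a=0, c=M1/2=15/4, d=(M2−M1)/(6·2)=-7/8, b=Δ1−h1·(2M1+M2)/6=-5/2
seg 2: a=3, c=M2/2=-3/2, d=(M3−M2)/(6·3)=1/6, b=Δ2−h2·(2M2+M3)/6=2
t_q=3/2 → seg 1, τ=1/2; S=0+-5/2·τ+15/4·τ²+-7/8·τ³=-27/64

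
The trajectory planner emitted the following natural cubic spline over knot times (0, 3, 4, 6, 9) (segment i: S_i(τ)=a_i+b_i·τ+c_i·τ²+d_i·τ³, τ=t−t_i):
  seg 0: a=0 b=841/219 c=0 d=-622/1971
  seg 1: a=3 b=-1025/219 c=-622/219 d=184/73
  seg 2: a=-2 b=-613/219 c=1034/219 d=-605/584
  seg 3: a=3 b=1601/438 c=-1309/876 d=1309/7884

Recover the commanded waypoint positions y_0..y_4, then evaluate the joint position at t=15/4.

y_0 = S_0(0) = a_0 = 0
y_1 = S_1(0) = a_1 = 3
y_2 = S_2(0) = a_2 = -2
y_3 = S_3(0) = a_3 = 3
y_4 = S_3(3) = 5
t_q=15/4 is in segment 1 (τ=3/4); S_1(τ)=-305/292

y_0=0 y_1=3 y_2=-2 y_3=3 y_4=5
S(15/4) = -305/292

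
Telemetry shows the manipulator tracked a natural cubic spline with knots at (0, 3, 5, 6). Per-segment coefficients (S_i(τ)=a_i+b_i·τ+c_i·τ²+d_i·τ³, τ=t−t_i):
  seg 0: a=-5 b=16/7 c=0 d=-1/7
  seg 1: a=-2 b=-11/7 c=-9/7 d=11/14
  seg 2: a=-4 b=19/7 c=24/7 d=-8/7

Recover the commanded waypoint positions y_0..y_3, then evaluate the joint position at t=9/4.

y_0 = S_0(0) = a_0 = -5
y_1 = S_1(0) = a_1 = -2
y_2 = S_2(0) = a_2 = -4
y_3 = S_2(1) = 1
t_q=9/4 is in segment 0 (τ=9/4); S_0(τ)=-95/64

y_0=-5 y_1=-2 y_2=-4 y_3=1
S(9/4) = -95/64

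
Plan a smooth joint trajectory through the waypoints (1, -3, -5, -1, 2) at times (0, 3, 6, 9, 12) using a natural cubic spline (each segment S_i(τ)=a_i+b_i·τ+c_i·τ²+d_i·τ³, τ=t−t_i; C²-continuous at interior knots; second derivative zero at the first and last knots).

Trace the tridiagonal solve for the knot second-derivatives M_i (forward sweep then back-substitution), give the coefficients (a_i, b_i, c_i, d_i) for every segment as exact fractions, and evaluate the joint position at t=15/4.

  seg 0: a=1 b=-229/168 c=0 d=5/1512
  seg 1: a=-3 b=-107/84 c=5/168 d=29/504
  seg 2: a=-5 b=11/24 c=23/42 d=-43/504
  seg 3: a=-1 b=121/84 c=-37/168 d=37/1512
S(15/4) = -14029/3584

Δ: Δ0=-4/3, Δ1=-2/3, Δ2=4/3, Δ3=1
row 1: diag=12, rhs=4; c'=1/4, d'=1/3
row 2: denom=12−3·1/4=45/4; d'=(12−3·1/3)/(45/4)=44/45
row 3: denom=12−3·4/15=56/5; d'=(-2−3·44/45)/(56/5)=-37/84
back: M3=-37/84
back: M2=44/45−4/15·-37/84=23/21
back: M1=1/3−1/4·23/21=5/84
M: M0=0, M1=5/84, M2=23/21, M3=-37/84, M4=0
seg 0: a=1, c=M0/2=0, d=(M1−M0)/(6·3)=5/1512, b=Δ0−h0·(2M0+M1)/6=-229/168
seg 1: a=-3, c=M1/2=5/168, d=(M2−M1)/(6·3)=29/504, b=Δ1−h1·(2M1+M2)/6=-107/84
seg 2: a=-5, c=M2/2=23/42, d=(M3−M2)/(6·3)=-43/504, b=Δ2−h2·(2M2+M3)/6=11/24
seg 3: a=-1, c=M3/2=-37/168, d=(M4−M3)/(6·3)=37/1512, b=Δ3−h3·(2M3+M4)/6=121/84
t_q=15/4 → seg 1, τ=3/4; S=-3+-107/84·τ+5/168·τ²+29/504·τ³=-14029/3584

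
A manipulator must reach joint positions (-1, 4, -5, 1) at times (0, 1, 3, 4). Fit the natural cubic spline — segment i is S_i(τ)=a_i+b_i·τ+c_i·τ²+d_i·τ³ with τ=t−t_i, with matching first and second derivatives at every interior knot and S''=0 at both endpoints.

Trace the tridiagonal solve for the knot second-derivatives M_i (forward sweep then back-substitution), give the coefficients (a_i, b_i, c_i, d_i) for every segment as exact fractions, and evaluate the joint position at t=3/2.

Δ: Δ0=5, Δ1=-9/2, Δ2=6
row 1: diag=6, rhs=-57; c'=1/3, d'=-19/2
row 2: denom=6−2·1/3=16/3; d'=(63−2·-19/2)/(16/3)=123/8
back: M2=123/8
back: M1=-19/2−1/3·123/8=-117/8
M: M0=0, M1=-117/8, M2=123/8, M3=0
seg 0: a=-1, c=M0/2=0, d=(M1−M0)/(6·1)=-39/16, b=Δ0−h0·(2M0+M1)/6=119/16
seg 1: a=4, c=M1/2=-117/16, d=(M2−M1)/(6·2)=5/2, b=Δ1−h1·(2M1+M2)/6=1/8
seg 2: a=-5, c=M2/2=123/16, d=(M3−M2)/(6·1)=-41/16, b=Δ2−h2·(2M2+M3)/6=7/8
t_q=3/2 → seg 1, τ=1/2; S=4+1/8·τ+-117/16·τ²+5/2·τ³=163/64

  seg 0: a=-1 b=119/16 c=0 d=-39/16
  seg 1: a=4 b=1/8 c=-117/16 d=5/2
  seg 2: a=-5 b=7/8 c=123/16 d=-41/16
S(3/2) = 163/64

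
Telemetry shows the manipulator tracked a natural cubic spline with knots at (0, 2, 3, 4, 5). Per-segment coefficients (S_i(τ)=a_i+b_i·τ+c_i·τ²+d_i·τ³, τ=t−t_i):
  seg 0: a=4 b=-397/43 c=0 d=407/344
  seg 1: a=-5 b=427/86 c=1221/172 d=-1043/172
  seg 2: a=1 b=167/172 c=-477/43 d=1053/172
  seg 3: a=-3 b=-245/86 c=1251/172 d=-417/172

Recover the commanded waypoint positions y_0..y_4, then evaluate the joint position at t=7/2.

y_0 = S_0(0) = a_0 = 4
y_1 = S_1(0) = a_1 = -5
y_2 = S_2(0) = a_2 = 1
y_3 = S_3(0) = a_3 = -3
y_4 = S_3(1) = -1
t_q=7/2 is in segment 2 (τ=1/2); S_2(τ)=-719/1376

y_0=4 y_1=-5 y_2=1 y_3=-3 y_4=-1
S(7/2) = -719/1376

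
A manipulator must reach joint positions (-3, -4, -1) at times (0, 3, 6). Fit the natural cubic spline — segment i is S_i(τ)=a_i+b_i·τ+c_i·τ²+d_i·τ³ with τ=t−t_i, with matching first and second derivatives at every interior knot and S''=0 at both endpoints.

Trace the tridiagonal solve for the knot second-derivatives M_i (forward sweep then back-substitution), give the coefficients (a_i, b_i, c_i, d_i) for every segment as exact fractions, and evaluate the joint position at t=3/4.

  seg 0: a=-3 b=-2/3 c=0 d=1/27
  seg 1: a=-4 b=1/3 c=1/3 d=-1/27
S(3/4) = -223/64

Δ: Δ0=-1/3, Δ1=1
row 1: diag=12, rhs=8; c'=1/4, d'=2/3
back: M1=2/3
M: M0=0, M1=2/3, M2=0
seg 0: a=-3, c=M0/2=0, d=(M1−M0)/(6·3)=1/27, b=Δ0−h0·(2M0+M1)/6=-2/3
seg 1: a=-4, c=M1/2=1/3, d=(M2−M1)/(6·3)=-1/27, b=Δ1−h1·(2M1+M2)/6=1/3
t_q=3/4 → seg 0, τ=3/4; S=-3+-2/3·τ+0·τ²+1/27·τ³=-223/64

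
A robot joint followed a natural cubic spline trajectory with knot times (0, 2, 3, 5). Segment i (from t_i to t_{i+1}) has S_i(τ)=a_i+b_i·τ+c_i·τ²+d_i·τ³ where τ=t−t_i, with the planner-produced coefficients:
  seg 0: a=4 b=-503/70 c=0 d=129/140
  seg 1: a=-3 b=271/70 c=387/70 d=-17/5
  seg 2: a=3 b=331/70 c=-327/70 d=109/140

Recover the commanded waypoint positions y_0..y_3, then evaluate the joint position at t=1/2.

y_0 = S_0(0) = a_0 = 4
y_1 = S_1(0) = a_1 = -3
y_2 = S_2(0) = a_2 = 3
y_3 = S_2(2) = 0
t_q=1/2 is in segment 0 (τ=1/2); S_0(τ)=117/224

y_0=4 y_1=-3 y_2=3 y_3=0
S(1/2) = 117/224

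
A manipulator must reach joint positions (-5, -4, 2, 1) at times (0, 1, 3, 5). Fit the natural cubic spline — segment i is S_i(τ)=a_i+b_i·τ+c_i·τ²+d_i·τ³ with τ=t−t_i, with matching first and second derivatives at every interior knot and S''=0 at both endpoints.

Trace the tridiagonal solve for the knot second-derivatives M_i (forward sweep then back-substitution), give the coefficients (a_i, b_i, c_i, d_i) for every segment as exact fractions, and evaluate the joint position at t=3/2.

Δ: Δ0=1, Δ1=3, Δ2=-1/2
row 1: diag=6, rhs=12; c'=1/3, d'=2
row 2: denom=8−2·1/3=22/3; d'=(-21−2·2)/(22/3)=-75/22
back: M2=-75/22
back: M1=2−1/3·-75/22=69/22
M: M0=0, M1=69/22, M2=-75/22, M3=0
seg 0: a=-5, c=M0/2=0, d=(M1−M0)/(6·1)=23/44, b=Δ0−h0·(2M0+M1)/6=21/44
seg 1: a=-4, c=M1/2=69/44, d=(M2−M1)/(6·2)=-6/11, b=Δ1−h1·(2M1+M2)/6=45/22
seg 2: a=2, c=M2/2=-75/44, d=(M3−M2)/(6·2)=25/88, b=Δ2−h2·(2M2+M3)/6=39/22
t_q=3/2 → seg 1, τ=1/2; S=-4+45/22·τ+69/44·τ²+-6/11·τ³=-467/176

  seg 0: a=-5 b=21/44 c=0 d=23/44
  seg 1: a=-4 b=45/22 c=69/44 d=-6/11
  seg 2: a=2 b=39/22 c=-75/44 d=25/88
S(3/2) = -467/176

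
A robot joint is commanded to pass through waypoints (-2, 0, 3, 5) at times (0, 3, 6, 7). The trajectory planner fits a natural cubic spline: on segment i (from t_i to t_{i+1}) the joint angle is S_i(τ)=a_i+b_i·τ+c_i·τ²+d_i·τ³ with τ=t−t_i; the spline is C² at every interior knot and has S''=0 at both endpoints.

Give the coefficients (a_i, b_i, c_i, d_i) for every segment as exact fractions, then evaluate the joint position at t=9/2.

Δ: Δ0=2/3, Δ1=1, Δ2=2
row 1: diag=12, rhs=2; c'=1/4, d'=1/6
row 2: denom=8−3·1/4=29/4; d'=(6−3·1/6)/(29/4)=22/29
back: M2=22/29
back: M1=1/6−1/4·22/29=-2/87
M: M0=0, M1=-2/87, M2=22/29, M3=0
seg 0: a=-2, c=M0/2=0, d=(M1−M0)/(6·3)=-1/783, b=Δ0−h0·(2M0+M1)/6=59/87
seg 1: a=0, c=M1/2=-1/87, d=(M2−M1)/(6·3)=34/783, b=Δ1−h1·(2M1+M2)/6=56/87
seg 2: a=3, c=M2/2=11/29, d=(M3−M2)/(6·1)=-11/87, b=Δ2−h2·(2M2+M3)/6=152/87
t_q=9/2 → seg 1, τ=3/2; S=0+56/87·τ+-1/87·τ²+34/783·τ³=63/58

  seg 0: a=-2 b=59/87 c=0 d=-1/783
  seg 1: a=0 b=56/87 c=-1/87 d=34/783
  seg 2: a=3 b=152/87 c=11/29 d=-11/87
S(9/2) = 63/58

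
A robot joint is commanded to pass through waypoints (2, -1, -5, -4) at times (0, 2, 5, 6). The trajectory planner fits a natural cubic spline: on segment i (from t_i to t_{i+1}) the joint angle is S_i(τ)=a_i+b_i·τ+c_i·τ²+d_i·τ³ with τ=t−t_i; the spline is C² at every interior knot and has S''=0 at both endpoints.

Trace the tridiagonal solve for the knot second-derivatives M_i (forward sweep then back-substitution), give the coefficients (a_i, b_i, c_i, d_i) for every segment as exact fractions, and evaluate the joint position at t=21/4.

  seg 0: a=2 b=-571/426 c=0 d=-17/426
  seg 1: a=-1 b=-775/426 c=-17/71 d=19/142
  seg 2: a=-5 b=76/213 c=137/142 d=-137/426
S(21/4) = -44127/9088

Δ: Δ0=-3/2, Δ1=-4/3, Δ2=1
row 1: diag=10, rhs=1; c'=3/10, d'=1/10
row 2: denom=8−3·3/10=71/10; d'=(14−3·1/10)/(71/10)=137/71
back: M2=137/71
back: M1=1/10−3/10·137/71=-34/71
M: M0=0, M1=-34/71, M2=137/71, M3=0
seg 0: a=2, c=M0/2=0, d=(M1−M0)/(6·2)=-17/426, b=Δ0−h0·(2M0+M1)/6=-571/426
seg 1: a=-1, c=M1/2=-17/71, d=(M2−M1)/(6·3)=19/142, b=Δ1−h1·(2M1+M2)/6=-775/426
seg 2: a=-5, c=M2/2=137/142, d=(M3−M2)/(6·1)=-137/426, b=Δ2−h2·(2M2+M3)/6=76/213
t_q=21/4 → seg 2, τ=1/4; S=-5+76/213·τ+137/142·τ²+-137/426·τ³=-44127/9088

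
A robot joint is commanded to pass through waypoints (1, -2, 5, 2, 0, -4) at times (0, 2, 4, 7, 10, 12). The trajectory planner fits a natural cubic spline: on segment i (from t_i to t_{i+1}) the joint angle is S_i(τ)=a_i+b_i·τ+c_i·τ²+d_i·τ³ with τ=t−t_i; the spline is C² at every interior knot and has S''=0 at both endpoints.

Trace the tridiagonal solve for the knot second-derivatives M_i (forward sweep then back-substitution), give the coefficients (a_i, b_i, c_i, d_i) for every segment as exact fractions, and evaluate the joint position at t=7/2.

Δ: Δ0=-3/2, Δ1=7/2, Δ2=-1, Δ3=-2/3, Δ4=-2
row 1: diag=8, rhs=30; c'=1/4, d'=15/4
row 2: denom=10−2·1/4=19/2; d'=(-27−2·15/4)/(19/2)=-69/19
row 3: denom=12−3·6/19=210/19; d'=(2−3·-69/19)/(210/19)=7/6
row 4: denom=10−3·19/70=643/70; d'=(-8−3·7/6)/(643/70)=-805/643
back: M4=-805/643
back: M3=7/6−19/70·-805/643=2906/1929
back: M2=-69/19−6/19·2906/1929=-2641/643
back: M1=15/4−1/4·-2641/643=6143/1286
M: M0=0, M1=6143/1286, M2=-2641/643, M3=2906/1929, M4=-805/643, M5=0
seg 0: a=1, c=M0/2=0, d=(M1−M0)/(6·2)=6143/15432, b=Δ0−h0·(2M0+M1)/6=-5965/1929
seg 1: a=-2, c=M1/2=6143/2572, d=(M2−M1)/(6·2)=-11425/15432, b=Δ1−h1·(2M1+M2)/6=6499/3858
seg 2: a=5, c=M2/2=-2641/1286, d=(M3−M2)/(6·3)=10829/34722, b=Δ2−h2·(2M2+M3)/6=4541/1929
seg 3: a=2, c=M3/2=1453/1929, d=(M4−M3)/(6·3)=-5321/34722, b=Δ3−h3·(2M3+M4)/6=-5969/3858
seg 4: a=0, c=M4/2=-805/1286, d=(M5−M4)/(6·2)=805/7716, b=Δ4−h4·(2M4+M5)/6=-2248/1929
t_q=7/2 → seg 1, τ=3/2; S=-2+6499/3858·τ+6143/2572·τ²+-11425/15432·τ³=140003/41152

  seg 0: a=1 b=-5965/1929 c=0 d=6143/15432
  seg 1: a=-2 b=6499/3858 c=6143/2572 d=-11425/15432
  seg 2: a=5 b=4541/1929 c=-2641/1286 d=10829/34722
  seg 3: a=2 b=-5969/3858 c=1453/1929 d=-5321/34722
  seg 4: a=0 b=-2248/1929 c=-805/1286 d=805/7716
S(7/2) = 140003/41152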